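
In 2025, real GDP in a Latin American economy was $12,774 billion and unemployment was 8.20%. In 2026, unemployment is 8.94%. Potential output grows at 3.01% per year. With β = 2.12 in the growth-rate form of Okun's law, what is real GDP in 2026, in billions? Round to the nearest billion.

$12,958 billion

Δu = 8.94 - 8.2 = 0.74 points.
Okun's law (growth form): g_Y = g_Y* - β × Δu = 3.01 - 2.12 × (0.74) = 3.01 - 1.5688 = 1.4412%.
Real GDP in the next year = 12774 × (1 + 1.4412/100) = 12774 × 1.014412 ≈ 12958 billion.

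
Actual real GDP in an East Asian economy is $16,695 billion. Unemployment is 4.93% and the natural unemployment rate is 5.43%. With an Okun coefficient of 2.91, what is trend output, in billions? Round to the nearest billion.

$16,456 billion

Unemployment gap = 4.93 - 5.43 = -0.5 points, so output gap = -2.91 × (-0.5) = 1.455%.
Since Y = Y* × (1 + gap/100), Y* = 16695/1.01455 ≈ 16456 billion.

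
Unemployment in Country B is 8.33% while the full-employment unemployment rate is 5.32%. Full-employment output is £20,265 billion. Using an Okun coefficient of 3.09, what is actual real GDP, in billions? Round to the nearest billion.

Unemployment gap = 8.33 - 5.32 = 3.01 points, so the output gap is -3.09 × 3.01 = -9.3009%.
Actual GDP = 20265 × (1 - 9.3009/100) = 20265 × 0.906991 ≈ 18380 billion.

£18,380 billion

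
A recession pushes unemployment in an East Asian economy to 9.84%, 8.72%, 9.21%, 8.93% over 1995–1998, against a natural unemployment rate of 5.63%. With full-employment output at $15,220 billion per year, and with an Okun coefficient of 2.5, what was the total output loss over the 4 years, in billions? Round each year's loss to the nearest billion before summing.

Year 1995: gap = -2.5 × (9.84 - 5.63) = -10.525%, loss ≈ 15220 × 10.525/100 ≈ 1602.
Year 1996: gap = -2.5 × (8.72 - 5.63) = -7.725%, loss ≈ 15220 × 7.725/100 ≈ 1176.
Year 1997: gap = -2.5 × (9.21 - 5.63) = -8.95%, loss ≈ 15220 × 8.95/100 ≈ 1362.
Year 1998: gap = -2.5 × (8.93 - 5.63) = -8.25%, loss ≈ 15220 × 8.25/100 ≈ 1256.
Total lost output = 1602 + 1176 + 1362 + 1256 = 5396 billion.

$5,396 billion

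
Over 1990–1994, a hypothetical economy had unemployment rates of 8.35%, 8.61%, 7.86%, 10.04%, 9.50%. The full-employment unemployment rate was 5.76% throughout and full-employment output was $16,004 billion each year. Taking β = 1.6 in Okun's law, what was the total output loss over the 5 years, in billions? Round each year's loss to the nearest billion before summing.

$3,985 billion

Year 1990: gap = -1.6 × (8.35 - 5.76) = -4.144%, loss ≈ 16004 × 4.144/100 ≈ 663.
Year 1991: gap = -1.6 × (8.61 - 5.76) = -4.56%, loss ≈ 16004 × 4.56/100 ≈ 730.
Year 1992: gap = -1.6 × (7.86 - 5.76) = -3.36%, loss ≈ 16004 × 3.36/100 ≈ 538.
Year 1993: gap = -1.6 × (10.04 - 5.76) = -6.848%, loss ≈ 16004 × 6.848/100 ≈ 1096.
Year 1994: gap = -1.6 × (9.5 - 5.76) = -5.984%, loss ≈ 16004 × 5.984/100 ≈ 958.
Total lost output = 663 + 730 + 538 + 1096 + 958 = 3985 billion.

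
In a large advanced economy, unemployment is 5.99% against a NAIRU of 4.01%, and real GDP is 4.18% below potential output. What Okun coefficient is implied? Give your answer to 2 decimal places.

β ≈ 2.11

Okun's law: output gap = -β × (u - u*).
-4.18 = -β × (5.99 - 4.01) = -β × 1.98, so β = 4.18/1.98 = 2.11.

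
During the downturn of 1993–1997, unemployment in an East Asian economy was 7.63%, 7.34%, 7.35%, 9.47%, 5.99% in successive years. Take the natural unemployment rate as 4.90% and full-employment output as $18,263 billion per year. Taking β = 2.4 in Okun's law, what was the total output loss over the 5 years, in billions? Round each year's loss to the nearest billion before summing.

$5,821 billion

Year 1993: gap = -2.4 × (7.63 - 4.9) = -6.552%, loss ≈ 18263 × 6.552/100 ≈ 1197.
Year 1994: gap = -2.4 × (7.34 - 4.9) = -5.856%, loss ≈ 18263 × 5.856/100 ≈ 1069.
Year 1995: gap = -2.4 × (7.35 - 4.9) = -5.88%, loss ≈ 18263 × 5.88/100 ≈ 1074.
Year 1996: gap = -2.4 × (9.47 - 4.9) = -10.968%, loss ≈ 18263 × 10.968/100 ≈ 2003.
Year 1997: gap = -2.4 × (5.99 - 4.9) = -2.616%, loss ≈ 18263 × 2.616/100 ≈ 478.
Total lost output = 1197 + 1069 + 1074 + 2003 + 478 = 5821 billion.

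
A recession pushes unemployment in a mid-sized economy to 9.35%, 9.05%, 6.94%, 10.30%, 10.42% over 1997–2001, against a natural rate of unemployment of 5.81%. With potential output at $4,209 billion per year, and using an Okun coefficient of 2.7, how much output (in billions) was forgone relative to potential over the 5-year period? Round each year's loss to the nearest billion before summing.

$1,932 billion

Year 1997: gap = -2.7 × (9.35 - 5.81) = -9.558%, loss ≈ 4209 × 9.558/100 ≈ 402.
Year 1998: gap = -2.7 × (9.05 - 5.81) = -8.748%, loss ≈ 4209 × 8.748/100 ≈ 368.
Year 1999: gap = -2.7 × (6.94 - 5.81) = -3.051%, loss ≈ 4209 × 3.051/100 ≈ 128.
Year 2000: gap = -2.7 × (10.3 - 5.81) = -12.123%, loss ≈ 4209 × 12.123/100 ≈ 510.
Year 2001: gap = -2.7 × (10.42 - 5.81) = -12.447%, loss ≈ 4209 × 12.447/100 ≈ 524.
Total lost output = 402 + 368 + 128 + 510 + 524 = 1932 billion.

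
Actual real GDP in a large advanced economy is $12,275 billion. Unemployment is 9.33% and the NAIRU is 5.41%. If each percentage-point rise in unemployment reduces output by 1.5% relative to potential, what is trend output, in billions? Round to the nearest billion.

$13,042 billion

Unemployment gap = 9.33 - 5.41 = 3.92 points, so output gap = -1.5 × 3.92 = -5.88%.
Since Y = Y* × (1 + gap/100), Y* = 12275/0.9412 ≈ 13042 billion.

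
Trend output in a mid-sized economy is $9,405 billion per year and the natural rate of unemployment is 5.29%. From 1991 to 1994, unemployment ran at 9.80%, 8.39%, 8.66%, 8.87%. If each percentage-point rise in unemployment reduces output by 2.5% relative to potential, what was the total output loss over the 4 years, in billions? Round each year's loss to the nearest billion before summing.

$3,423 billion

Year 1991: gap = -2.5 × (9.8 - 5.29) = -11.275%, loss ≈ 9405 × 11.275/100 ≈ 1060.
Year 1992: gap = -2.5 × (8.39 - 5.29) = -7.75%, loss ≈ 9405 × 7.75/100 ≈ 729.
Year 1993: gap = -2.5 × (8.66 - 5.29) = -8.425%, loss ≈ 9405 × 8.425/100 ≈ 792.
Year 1994: gap = -2.5 × (8.87 - 5.29) = -8.95%, loss ≈ 9405 × 8.95/100 ≈ 842.
Total lost output = 1060 + 729 + 792 + 842 = 3423 billion.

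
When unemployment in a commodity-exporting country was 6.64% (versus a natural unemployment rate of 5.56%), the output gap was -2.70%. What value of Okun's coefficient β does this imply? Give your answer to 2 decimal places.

Okun's law: output gap = -β × (u - u*).
-2.70 = -β × (6.64 - 5.56) = -β × 1.08, so β = 2.7/1.08 = 2.50.

β ≈ 2.50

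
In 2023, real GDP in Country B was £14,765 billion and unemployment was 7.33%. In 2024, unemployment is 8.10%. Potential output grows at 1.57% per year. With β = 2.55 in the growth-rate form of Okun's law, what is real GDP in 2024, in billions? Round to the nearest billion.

£14,707 billion

Δu = 8.1 - 7.33 = 0.77 points.
Okun's law (growth form): g_Y = g_Y* - β × Δu = 1.57 - 2.55 × (0.77) = 1.57 - 1.9635 = -0.3935%.
Real GDP in the next year = 14765 × (1 - 0.3935/100) = 14765 × 0.996065 ≈ 14707 billion.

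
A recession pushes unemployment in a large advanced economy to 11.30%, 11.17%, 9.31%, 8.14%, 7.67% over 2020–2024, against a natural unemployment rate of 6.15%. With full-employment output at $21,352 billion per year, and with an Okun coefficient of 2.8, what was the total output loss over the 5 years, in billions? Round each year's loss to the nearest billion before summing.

Year 2020: gap = -2.8 × (11.3 - 6.15) = -14.42%, loss ≈ 21352 × 14.42/100 ≈ 3079.
Year 2021: gap = -2.8 × (11.17 - 6.15) = -14.056%, loss ≈ 21352 × 14.056/100 ≈ 3001.
Year 2022: gap = -2.8 × (9.31 - 6.15) = -8.848%, loss ≈ 21352 × 8.848/100 ≈ 1889.
Year 2023: gap = -2.8 × (8.14 - 6.15) = -5.572%, loss ≈ 21352 × 5.572/100 ≈ 1190.
Year 2024: gap = -2.8 × (7.67 - 6.15) = -4.256%, loss ≈ 21352 × 4.256/100 ≈ 909.
Total lost output = 3079 + 3001 + 1889 + 1190 + 909 = 10068 billion.

$10,068 billion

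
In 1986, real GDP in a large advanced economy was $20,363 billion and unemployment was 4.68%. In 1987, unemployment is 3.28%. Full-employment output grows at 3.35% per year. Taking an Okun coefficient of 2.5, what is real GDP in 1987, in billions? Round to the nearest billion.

$21,758 billion

Δu = 3.28 - 4.68 = -1.4 points.
Okun's law (growth form): g_Y = g_Y* - β × Δu = 3.35 - 2.5 × (-1.40) = 3.35 + 3.5 = 6.85%.
Real GDP in the next year = 20363 × (1 + 6.85/100) = 20363 × 1.0685 ≈ 21758 billion.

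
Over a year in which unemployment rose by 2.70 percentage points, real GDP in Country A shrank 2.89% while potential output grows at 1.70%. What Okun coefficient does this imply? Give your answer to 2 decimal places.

β ≈ 1.70

Growth form: g_Y = g_Y* - β × Δu, so β = (g_Y* - g_Y)/Δu.
β = (1.7 + 2.89)/2.70 = 4.59/2.70 = 1.70.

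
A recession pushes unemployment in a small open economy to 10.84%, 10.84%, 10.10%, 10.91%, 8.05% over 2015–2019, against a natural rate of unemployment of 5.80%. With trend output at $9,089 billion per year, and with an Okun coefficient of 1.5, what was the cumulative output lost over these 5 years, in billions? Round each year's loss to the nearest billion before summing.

Year 2015: gap = -1.5 × (10.84 - 5.8) = -7.56%, loss ≈ 9089 × 7.56/100 ≈ 687.
Year 2016: gap = -1.5 × (10.84 - 5.8) = -7.56%, loss ≈ 9089 × 7.56/100 ≈ 687.
Year 2017: gap = -1.5 × (10.1 - 5.8) = -6.45%, loss ≈ 9089 × 6.45/100 ≈ 586.
Year 2018: gap = -1.5 × (10.91 - 5.8) = -7.665%, loss ≈ 9089 × 7.665/100 ≈ 697.
Year 2019: gap = -1.5 × (8.05 - 5.8) = -3.375%, loss ≈ 9089 × 3.375/100 ≈ 307.
Total lost output = 687 + 687 + 586 + 697 + 307 = 2964 billion.

$2,964 billion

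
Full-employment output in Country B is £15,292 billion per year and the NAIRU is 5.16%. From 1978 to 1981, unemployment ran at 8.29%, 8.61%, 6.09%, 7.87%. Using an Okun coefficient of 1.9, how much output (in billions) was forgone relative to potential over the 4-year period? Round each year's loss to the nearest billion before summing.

Year 1978: gap = -1.9 × (8.29 - 5.16) = -5.947%, loss ≈ 15292 × 5.947/100 ≈ 909.
Year 1979: gap = -1.9 × (8.61 - 5.16) = -6.555%, loss ≈ 15292 × 6.555/100 ≈ 1002.
Year 1980: gap = -1.9 × (6.09 - 5.16) = -1.767%, loss ≈ 15292 × 1.767/100 ≈ 270.
Year 1981: gap = -1.9 × (7.87 - 5.16) = -5.149%, loss ≈ 15292 × 5.149/100 ≈ 787.
Total lost output = 909 + 1002 + 270 + 787 = 2968 billion.

£2,968 billion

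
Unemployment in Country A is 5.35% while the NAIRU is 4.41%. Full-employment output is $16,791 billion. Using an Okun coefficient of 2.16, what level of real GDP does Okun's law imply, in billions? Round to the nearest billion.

Unemployment gap = 5.35 - 4.41 = 0.94 points, so the output gap is -2.16 × 0.94 = -2.0304%.
Actual GDP = 16791 × (1 - 2.0304/100) = 16791 × 0.979696 ≈ 16450 billion.

$16,450 billion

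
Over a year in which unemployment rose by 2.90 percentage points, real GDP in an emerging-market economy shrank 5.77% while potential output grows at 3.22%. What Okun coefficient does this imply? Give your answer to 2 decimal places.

β ≈ 3.10

Growth form: g_Y = g_Y* - β × Δu, so β = (g_Y* - g_Y)/Δu.
β = (3.22 + 5.77)/2.90 = 8.99/2.90 = 3.10.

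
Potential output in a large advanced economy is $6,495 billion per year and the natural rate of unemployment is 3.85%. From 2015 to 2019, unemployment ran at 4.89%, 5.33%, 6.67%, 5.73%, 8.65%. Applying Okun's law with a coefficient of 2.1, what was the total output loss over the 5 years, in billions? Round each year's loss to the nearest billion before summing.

$1,640 billion

Year 2015: gap = -2.1 × (4.89 - 3.85) = -2.184%, loss ≈ 6495 × 2.184/100 ≈ 142.
Year 2016: gap = -2.1 × (5.33 - 3.85) = -3.108%, loss ≈ 6495 × 3.108/100 ≈ 202.
Year 2017: gap = -2.1 × (6.67 - 3.85) = -5.922%, loss ≈ 6495 × 5.922/100 ≈ 385.
Year 2018: gap = -2.1 × (5.73 - 3.85) = -3.948%, loss ≈ 6495 × 3.948/100 ≈ 256.
Year 2019: gap = -2.1 × (8.65 - 3.85) = -10.08%, loss ≈ 6495 × 10.08/100 ≈ 655.
Total lost output = 142 + 202 + 385 + 256 + 655 = 1640 billion.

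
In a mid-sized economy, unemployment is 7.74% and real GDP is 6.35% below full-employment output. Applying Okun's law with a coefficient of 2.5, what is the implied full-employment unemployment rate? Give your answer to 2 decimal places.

From Okun's law, u - u* = -(output gap)/β = -(-6.35)/2.5 = 2.54 points.
So u* = 7.74 - 2.54 = 5.20%.

5.20%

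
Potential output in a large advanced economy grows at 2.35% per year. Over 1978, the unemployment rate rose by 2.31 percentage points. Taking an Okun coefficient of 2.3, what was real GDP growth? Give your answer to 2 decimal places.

-2.96%

Growth-rate Okun's law: g_Y = g_Y* - β × Δu.
g_Y = 2.35 - 2.3 × (2.31) = 2.35 - 5.313 = -2.963%, i.e. -2.96% to 2 d.p.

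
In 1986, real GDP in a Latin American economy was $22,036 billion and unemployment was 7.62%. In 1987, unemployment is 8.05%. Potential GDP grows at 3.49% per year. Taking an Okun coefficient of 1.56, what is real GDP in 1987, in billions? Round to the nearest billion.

Δu = 8.05 - 7.62 = 0.43 points.
Okun's law (growth form): g_Y = g_Y* - β × Δu = 3.49 - 1.56 × (0.43) = 3.49 - 0.6708 = 2.8192%.
Real GDP in the next year = 22036 × (1 + 2.8192/100) = 22036 × 1.028192 ≈ 22657 billion.

$22,657 billion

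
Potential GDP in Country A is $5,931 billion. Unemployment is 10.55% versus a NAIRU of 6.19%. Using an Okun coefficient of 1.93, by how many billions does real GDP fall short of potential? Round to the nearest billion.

$499 billion

Output gap = -1.93 × (10.55 - 6.19) = -1.93 × 4.36 = -8.4148%.
Actual GDP ≈ 5931 × 0.915852 ≈ 5432 billion, so the shortfall is 5931 - 5432 = 499 billion.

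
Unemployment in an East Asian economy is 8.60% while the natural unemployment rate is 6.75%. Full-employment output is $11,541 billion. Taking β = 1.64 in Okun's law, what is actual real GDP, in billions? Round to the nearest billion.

$11,191 billion

Unemployment gap = 8.6 - 6.75 = 1.85 points, so the output gap is -1.64 × 1.85 = -3.034%.
Actual GDP = 11541 × (1 - 3.034/100) = 11541 × 0.96966 ≈ 11191 billion.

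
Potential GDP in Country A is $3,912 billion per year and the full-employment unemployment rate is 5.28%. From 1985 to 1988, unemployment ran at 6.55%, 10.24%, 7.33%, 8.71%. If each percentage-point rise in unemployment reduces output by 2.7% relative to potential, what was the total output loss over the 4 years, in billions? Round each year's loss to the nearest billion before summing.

Year 1985: gap = -2.7 × (6.55 - 5.28) = -3.429%, loss ≈ 3912 × 3.429/100 ≈ 134.
Year 1986: gap = -2.7 × (10.24 - 5.28) = -13.392%, loss ≈ 3912 × 13.392/100 ≈ 524.
Year 1987: gap = -2.7 × (7.33 - 5.28) = -5.535%, loss ≈ 3912 × 5.535/100 ≈ 217.
Year 1988: gap = -2.7 × (8.71 - 5.28) = -9.261%, loss ≈ 3912 × 9.261/100 ≈ 362.
Total lost output = 134 + 524 + 217 + 362 = 1237 billion.

$1,237 billion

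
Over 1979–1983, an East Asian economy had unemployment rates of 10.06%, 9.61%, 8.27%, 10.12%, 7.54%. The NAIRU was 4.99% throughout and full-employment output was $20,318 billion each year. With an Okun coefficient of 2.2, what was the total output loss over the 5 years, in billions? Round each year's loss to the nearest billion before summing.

$9,230 billion

Year 1979: gap = -2.2 × (10.06 - 4.99) = -11.154%, loss ≈ 20318 × 11.154/100 ≈ 2266.
Year 1980: gap = -2.2 × (9.61 - 4.99) = -10.164%, loss ≈ 20318 × 10.164/100 ≈ 2065.
Year 1981: gap = -2.2 × (8.27 - 4.99) = -7.216%, loss ≈ 20318 × 7.216/100 ≈ 1466.
Year 1982: gap = -2.2 × (10.12 - 4.99) = -11.286%, loss ≈ 20318 × 11.286/100 ≈ 2293.
Year 1983: gap = -2.2 × (7.54 - 4.99) = -5.61%, loss ≈ 20318 × 5.61/100 ≈ 1140.
Total lost output = 2266 + 2065 + 1466 + 2293 + 1140 = 9230 billion.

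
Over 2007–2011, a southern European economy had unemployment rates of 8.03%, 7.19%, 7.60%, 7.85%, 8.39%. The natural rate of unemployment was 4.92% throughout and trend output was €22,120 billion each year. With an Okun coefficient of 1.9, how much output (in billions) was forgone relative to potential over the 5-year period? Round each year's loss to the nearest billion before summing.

€6,076 billion

Year 2007: gap = -1.9 × (8.03 - 4.92) = -5.909%, loss ≈ 22120 × 5.909/100 ≈ 1307.
Year 2008: gap = -1.9 × (7.19 - 4.92) = -4.313%, loss ≈ 22120 × 4.313/100 ≈ 954.
Year 2009: gap = -1.9 × (7.6 - 4.92) = -5.092%, loss ≈ 22120 × 5.092/100 ≈ 1126.
Year 2010: gap = -1.9 × (7.85 - 4.92) = -5.567%, loss ≈ 22120 × 5.567/100 ≈ 1231.
Year 2011: gap = -1.9 × (8.39 - 4.92) = -6.593%, loss ≈ 22120 × 6.593/100 ≈ 1458.
Total lost output = 1307 + 954 + 1126 + 1231 + 1458 = 6076 billion.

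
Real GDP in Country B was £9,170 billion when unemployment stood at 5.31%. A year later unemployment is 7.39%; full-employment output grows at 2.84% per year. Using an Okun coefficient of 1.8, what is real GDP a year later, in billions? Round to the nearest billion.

Δu = 7.39 - 5.31 = 2.08 points.
Okun's law (growth form): g_Y = g_Y* - β × Δu = 2.84 - 1.8 × (2.08) = 2.84 - 3.744 = -0.904%.
Real GDP in the next year = 9170 × (1 - 0.904/100) = 9170 × 0.99096 ≈ 9087 billion.

£9,087 billion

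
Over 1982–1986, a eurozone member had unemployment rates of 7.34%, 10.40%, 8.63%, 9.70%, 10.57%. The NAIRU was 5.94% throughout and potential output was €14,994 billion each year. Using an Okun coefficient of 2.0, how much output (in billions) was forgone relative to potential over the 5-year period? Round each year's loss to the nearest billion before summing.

Year 1982: gap = -2.0 × (7.34 - 5.94) = -2.8%, loss ≈ 14994 × 2.8/100 ≈ 420.
Year 1983: gap = -2.0 × (10.4 - 5.94) = -8.92%, loss ≈ 14994 × 8.92/100 ≈ 1337.
Year 1984: gap = -2.0 × (8.63 - 5.94) = -5.38%, loss ≈ 14994 × 5.38/100 ≈ 807.
Year 1985: gap = -2.0 × (9.7 - 5.94) = -7.52%, loss ≈ 14994 × 7.52/100 ≈ 1128.
Year 1986: gap = -2.0 × (10.57 - 5.94) = -9.26%, loss ≈ 14994 × 9.26/100 ≈ 1388.
Total lost output = 420 + 1337 + 807 + 1128 + 1388 = 5080 billion.

€5,080 billion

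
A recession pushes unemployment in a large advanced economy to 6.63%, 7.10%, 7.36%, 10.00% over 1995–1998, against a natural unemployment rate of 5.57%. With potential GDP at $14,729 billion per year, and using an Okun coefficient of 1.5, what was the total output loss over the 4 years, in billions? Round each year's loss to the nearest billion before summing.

$1,946 billion

Year 1995: gap = -1.5 × (6.63 - 5.57) = -1.59%, loss ≈ 14729 × 1.59/100 ≈ 234.
Year 1996: gap = -1.5 × (7.1 - 5.57) = -2.295%, loss ≈ 14729 × 2.295/100 ≈ 338.
Year 1997: gap = -1.5 × (7.36 - 5.57) = -2.685%, loss ≈ 14729 × 2.685/100 ≈ 395.
Year 1998: gap = -1.5 × (10 - 5.57) = -6.645%, loss ≈ 14729 × 6.645/100 ≈ 979.
Total lost output = 234 + 338 + 395 + 979 = 1946 billion.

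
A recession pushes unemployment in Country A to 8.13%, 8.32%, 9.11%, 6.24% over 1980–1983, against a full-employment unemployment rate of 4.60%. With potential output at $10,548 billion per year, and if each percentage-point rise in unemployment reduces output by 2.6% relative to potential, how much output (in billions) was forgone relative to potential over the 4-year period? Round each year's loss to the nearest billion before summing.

$3,675 billion

Year 1980: gap = -2.6 × (8.13 - 4.6) = -9.178%, loss ≈ 10548 × 9.178/100 ≈ 968.
Year 1981: gap = -2.6 × (8.32 - 4.6) = -9.672%, loss ≈ 10548 × 9.672/100 ≈ 1020.
Year 1982: gap = -2.6 × (9.11 - 4.6) = -11.726%, loss ≈ 10548 × 11.726/100 ≈ 1237.
Year 1983: gap = -2.6 × (6.24 - 4.6) = -4.264%, loss ≈ 10548 × 4.264/100 ≈ 450.
Total lost output = 968 + 1020 + 1237 + 450 = 3675 billion.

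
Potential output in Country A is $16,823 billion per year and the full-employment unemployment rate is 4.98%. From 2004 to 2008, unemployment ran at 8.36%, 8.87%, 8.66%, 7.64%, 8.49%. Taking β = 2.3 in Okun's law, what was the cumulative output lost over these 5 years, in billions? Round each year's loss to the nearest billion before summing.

$6,624 billion

Year 2004: gap = -2.3 × (8.36 - 4.98) = -7.774%, loss ≈ 16823 × 7.774/100 ≈ 1308.
Year 2005: gap = -2.3 × (8.87 - 4.98) = -8.947%, loss ≈ 16823 × 8.947/100 ≈ 1505.
Year 2006: gap = -2.3 × (8.66 - 4.98) = -8.464%, loss ≈ 16823 × 8.464/100 ≈ 1424.
Year 2007: gap = -2.3 × (7.64 - 4.98) = -6.118%, loss ≈ 16823 × 6.118/100 ≈ 1029.
Year 2008: gap = -2.3 × (8.49 - 4.98) = -8.073%, loss ≈ 16823 × 8.073/100 ≈ 1358.
Total lost output = 1308 + 1505 + 1424 + 1029 + 1358 = 6624 billion.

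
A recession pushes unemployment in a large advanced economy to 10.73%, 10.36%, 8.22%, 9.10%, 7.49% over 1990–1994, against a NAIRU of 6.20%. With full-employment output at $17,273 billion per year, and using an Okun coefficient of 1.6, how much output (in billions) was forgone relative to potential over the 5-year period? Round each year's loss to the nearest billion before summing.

Year 1990: gap = -1.6 × (10.73 - 6.2) = -7.248%, loss ≈ 17273 × 7.248/100 ≈ 1252.
Year 1991: gap = -1.6 × (10.36 - 6.2) = -6.656%, loss ≈ 17273 × 6.656/100 ≈ 1150.
Year 1992: gap = -1.6 × (8.22 - 6.2) = -3.232%, loss ≈ 17273 × 3.232/100 ≈ 558.
Year 1993: gap = -1.6 × (9.1 - 6.2) = -4.64%, loss ≈ 17273 × 4.64/100 ≈ 801.
Year 1994: gap = -1.6 × (7.49 - 6.2) = -2.064%, loss ≈ 17273 × 2.064/100 ≈ 357.
Total lost output = 1252 + 1150 + 558 + 801 + 357 = 4118 billion.

$4,118 billion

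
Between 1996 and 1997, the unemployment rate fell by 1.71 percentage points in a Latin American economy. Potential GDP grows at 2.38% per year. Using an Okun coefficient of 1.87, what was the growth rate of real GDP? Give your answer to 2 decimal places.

Growth-rate Okun's law: g_Y = g_Y* - β × Δu.
g_Y = 2.38 - 1.87 × (-1.71) = 2.38 + 3.1977 = 5.5777%, i.e. 5.58% to 2 d.p.

5.58%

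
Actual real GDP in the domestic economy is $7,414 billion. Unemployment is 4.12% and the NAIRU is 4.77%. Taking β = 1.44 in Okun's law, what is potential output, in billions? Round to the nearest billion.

$7,345 billion

Unemployment gap = 4.12 - 4.77 = -0.65 points, so output gap = -1.44 × (-0.65) = 0.936%.
Since Y = Y* × (1 + gap/100), Y* = 7414/1.00936 ≈ 7345 billion.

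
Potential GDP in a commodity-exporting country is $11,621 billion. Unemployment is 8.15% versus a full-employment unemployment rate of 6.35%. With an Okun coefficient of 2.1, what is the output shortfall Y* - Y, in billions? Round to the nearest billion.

$439 billion

Output gap = -2.1 × (8.15 - 6.35) = -2.1 × 1.8 = -3.78%.
Actual GDP ≈ 11621 × 0.9622 ≈ 11182 billion, so the shortfall is 11621 - 11182 = 439 billion.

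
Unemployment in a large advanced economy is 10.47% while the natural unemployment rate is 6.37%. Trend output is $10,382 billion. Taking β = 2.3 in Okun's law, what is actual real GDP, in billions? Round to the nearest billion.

Unemployment gap = 10.47 - 6.37 = 4.1 points, so the output gap is -2.3 × 4.1 = -9.43%.
Actual GDP = 10382 × (1 - 9.43/100) = 10382 × 0.9057 ≈ 9403 billion.

$9,403 billion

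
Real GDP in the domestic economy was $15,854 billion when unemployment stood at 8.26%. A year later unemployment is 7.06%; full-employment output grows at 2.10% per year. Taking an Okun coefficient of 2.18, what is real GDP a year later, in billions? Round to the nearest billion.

Δu = 7.06 - 8.26 = -1.2 points.
Okun's law (growth form): g_Y = g_Y* - β × Δu = 2.10 - 2.18 × (-1.20) = 2.1 + 2.616 = 4.716%.
Real GDP in the next year = 15854 × (1 + 4.716/100) = 15854 × 1.04716 ≈ 16602 billion.

$16,602 billion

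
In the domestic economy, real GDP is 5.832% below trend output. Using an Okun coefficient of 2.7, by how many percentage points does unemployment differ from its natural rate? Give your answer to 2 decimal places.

2.16 percentage points

Okun's law: output gap = -β × (u - u*), so u - u* = -(output gap)/β.
u - u* = -(-5.832)/2.7 = 2.16 percentage points.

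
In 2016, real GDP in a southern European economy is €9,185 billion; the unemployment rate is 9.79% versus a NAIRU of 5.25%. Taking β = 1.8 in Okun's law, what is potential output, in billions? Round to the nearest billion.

€10,002 billion

Unemployment gap = 9.79 - 5.25 = 4.54 points, so output gap = -1.8 × 4.54 = -8.172%.
Since Y = Y* × (1 + gap/100), Y* = 9185/0.91828 ≈ 10002 billion.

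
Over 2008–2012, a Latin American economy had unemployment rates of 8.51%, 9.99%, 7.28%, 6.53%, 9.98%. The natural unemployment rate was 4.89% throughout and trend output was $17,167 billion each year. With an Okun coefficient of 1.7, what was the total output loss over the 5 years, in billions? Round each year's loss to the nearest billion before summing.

$5,205 billion

Year 2008: gap = -1.7 × (8.51 - 4.89) = -6.154%, loss ≈ 17167 × 6.154/100 ≈ 1056.
Year 2009: gap = -1.7 × (9.99 - 4.89) = -8.67%, loss ≈ 17167 × 8.67/100 ≈ 1488.
Year 2010: gap = -1.7 × (7.28 - 4.89) = -4.063%, loss ≈ 17167 × 4.063/100 ≈ 697.
Year 2011: gap = -1.7 × (6.53 - 4.89) = -2.788%, loss ≈ 17167 × 2.788/100 ≈ 479.
Year 2012: gap = -1.7 × (9.98 - 4.89) = -8.653%, loss ≈ 17167 × 8.653/100 ≈ 1485.
Total lost output = 1056 + 1488 + 697 + 479 + 1485 = 5205 billion.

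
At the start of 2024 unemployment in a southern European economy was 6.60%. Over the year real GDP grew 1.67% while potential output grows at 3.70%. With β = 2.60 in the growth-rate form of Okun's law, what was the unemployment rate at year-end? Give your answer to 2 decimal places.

7.38%

Growth-rate Okun's law: g_Y = g_Y* - β × Δu, so Δu = (g_Y* - g_Y)/β.
Δu = (3.7 - 1.67)/2.60 = 2.03/2.60 = 0.78 percentage points.
Year-end unemployment = 6.6 + 0.78 = 7.38%.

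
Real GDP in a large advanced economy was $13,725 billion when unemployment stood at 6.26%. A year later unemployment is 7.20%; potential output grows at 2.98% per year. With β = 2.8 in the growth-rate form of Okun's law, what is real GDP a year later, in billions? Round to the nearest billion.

$13,773 billion

Δu = 7.2 - 6.26 = 0.94 points.
Okun's law (growth form): g_Y = g_Y* - β × Δu = 2.98 - 2.8 × (0.94) = 2.98 - 2.632 = 0.348%.
Real GDP in the next year = 13725 × (1 + 0.348/100) = 13725 × 1.00348 ≈ 13773 billion.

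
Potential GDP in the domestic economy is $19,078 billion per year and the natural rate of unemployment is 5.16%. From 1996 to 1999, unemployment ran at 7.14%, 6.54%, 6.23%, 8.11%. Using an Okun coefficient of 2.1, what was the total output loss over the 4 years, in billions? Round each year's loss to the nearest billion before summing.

$2,957 billion

Year 1996: gap = -2.1 × (7.14 - 5.16) = -4.158%, loss ≈ 19078 × 4.158/100 ≈ 793.
Year 1997: gap = -2.1 × (6.54 - 5.16) = -2.898%, loss ≈ 19078 × 2.898/100 ≈ 553.
Year 1998: gap = -2.1 × (6.23 - 5.16) = -2.247%, loss ≈ 19078 × 2.247/100 ≈ 429.
Year 1999: gap = -2.1 × (8.11 - 5.16) = -6.195%, loss ≈ 19078 × 6.195/100 ≈ 1182.
Total lost output = 793 + 553 + 429 + 1182 = 2957 billion.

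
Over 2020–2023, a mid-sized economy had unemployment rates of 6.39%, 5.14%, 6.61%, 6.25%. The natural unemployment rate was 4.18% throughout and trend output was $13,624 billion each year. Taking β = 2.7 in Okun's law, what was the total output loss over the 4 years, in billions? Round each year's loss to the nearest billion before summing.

$2,821 billion

Year 2020: gap = -2.7 × (6.39 - 4.18) = -5.967%, loss ≈ 13624 × 5.967/100 ≈ 813.
Year 2021: gap = -2.7 × (5.14 - 4.18) = -2.592%, loss ≈ 13624 × 2.592/100 ≈ 353.
Year 2022: gap = -2.7 × (6.61 - 4.18) = -6.561%, loss ≈ 13624 × 6.561/100 ≈ 894.
Year 2023: gap = -2.7 × (6.25 - 4.18) = -5.589%, loss ≈ 13624 × 5.589/100 ≈ 761.
Total lost output = 813 + 353 + 894 + 761 = 2821 billion.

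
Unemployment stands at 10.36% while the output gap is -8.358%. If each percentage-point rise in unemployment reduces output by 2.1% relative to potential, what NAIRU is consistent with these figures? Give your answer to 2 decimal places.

6.38%

From Okun's law, u - u* = -(output gap)/β = -(-8.358)/2.1 = 3.98 points.
So u* = 10.36 - 3.98 = 6.38%.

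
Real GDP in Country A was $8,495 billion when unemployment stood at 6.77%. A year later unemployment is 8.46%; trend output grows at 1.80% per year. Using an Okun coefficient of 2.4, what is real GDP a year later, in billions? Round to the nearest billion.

$8,303 billion

Δu = 8.46 - 6.77 = 1.69 points.
Okun's law (growth form): g_Y = g_Y* - β × Δu = 1.80 - 2.4 × (1.69) = 1.8 - 4.056 = -2.256%.
Real GDP in the next year = 8495 × (1 - 2.256/100) = 8495 × 0.97744 ≈ 8303 billion.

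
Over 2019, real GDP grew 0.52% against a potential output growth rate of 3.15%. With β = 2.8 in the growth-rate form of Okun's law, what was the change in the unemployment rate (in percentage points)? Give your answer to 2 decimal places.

Growth-rate Okun's law: g_Y = g_Y* - β × Δu, so Δu = (g_Y* - g_Y)/β.
Δu = (3.15 - 0.52)/2.8 = 2.63/2.8 = 0.94 percentage points.

0.94 percentage points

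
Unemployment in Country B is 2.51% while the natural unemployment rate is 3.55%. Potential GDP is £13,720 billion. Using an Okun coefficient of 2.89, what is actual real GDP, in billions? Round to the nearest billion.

£14,132 billion

Unemployment gap = 2.51 - 3.55 = -1.04 points, so the output gap is -2.89 × (-1.04) = 3.0056%.
Actual GDP = 13720 × (1 + 3.0056/100) = 13720 × 1.030056 ≈ 14132 billion.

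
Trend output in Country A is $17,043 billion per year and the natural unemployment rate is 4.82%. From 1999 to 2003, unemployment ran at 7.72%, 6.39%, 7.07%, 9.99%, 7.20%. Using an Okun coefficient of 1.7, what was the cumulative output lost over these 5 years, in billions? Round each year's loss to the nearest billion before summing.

Year 1999: gap = -1.7 × (7.72 - 4.82) = -4.93%, loss ≈ 17043 × 4.93/100 ≈ 840.
Year 2000: gap = -1.7 × (6.39 - 4.82) = -2.669%, loss ≈ 17043 × 2.669/100 ≈ 455.
Year 2001: gap = -1.7 × (7.07 - 4.82) = -3.825%, loss ≈ 17043 × 3.825/100 ≈ 652.
Year 2002: gap = -1.7 × (9.99 - 4.82) = -8.789%, loss ≈ 17043 × 8.789/100 ≈ 1498.
Year 2003: gap = -1.7 × (7.2 - 4.82) = -4.046%, loss ≈ 17043 × 4.046/100 ≈ 690.
Total lost output = 840 + 455 + 652 + 1498 + 690 = 4135 billion.

$4,135 billion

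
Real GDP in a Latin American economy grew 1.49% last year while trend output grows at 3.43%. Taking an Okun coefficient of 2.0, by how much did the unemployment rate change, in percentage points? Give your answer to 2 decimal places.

Growth-rate Okun's law: g_Y = g_Y* - β × Δu, so Δu = (g_Y* - g_Y)/β.
Δu = (3.43 - 1.49)/2.0 = 1.94/2.0 = 0.97 percentage points.

0.97 percentage points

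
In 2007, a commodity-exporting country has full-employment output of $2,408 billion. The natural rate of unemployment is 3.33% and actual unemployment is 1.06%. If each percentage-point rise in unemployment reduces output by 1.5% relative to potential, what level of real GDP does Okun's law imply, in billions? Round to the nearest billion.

Unemployment gap = 1.06 - 3.33 = -2.27 points, so the output gap is -1.5 × (-2.27) = 3.405%.
Actual GDP = 2408 × (1 + 3.405/100) = 2408 × 1.03405 ≈ 2490 billion.

$2,490 billion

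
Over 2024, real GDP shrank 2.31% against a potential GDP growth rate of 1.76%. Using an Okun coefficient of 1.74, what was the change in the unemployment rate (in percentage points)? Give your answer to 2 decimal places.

2.34 percentage points

Growth-rate Okun's law: g_Y = g_Y* - β × Δu, so Δu = (g_Y* - g_Y)/β.
Δu = (1.76 + 2.31)/1.74 = 4.07/1.74 = 2.34 percentage points.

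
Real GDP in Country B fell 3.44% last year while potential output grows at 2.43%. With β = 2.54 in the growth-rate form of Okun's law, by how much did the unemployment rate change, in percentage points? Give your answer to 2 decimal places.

2.31 percentage points

Growth-rate Okun's law: g_Y = g_Y* - β × Δu, so Δu = (g_Y* - g_Y)/β.
Δu = (2.43 + 3.44)/2.54 = 5.87/2.54 = 2.31 percentage points.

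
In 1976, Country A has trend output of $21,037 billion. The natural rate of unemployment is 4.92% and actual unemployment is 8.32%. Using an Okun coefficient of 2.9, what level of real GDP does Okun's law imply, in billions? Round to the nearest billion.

$18,963 billion

Unemployment gap = 8.32 - 4.92 = 3.4 points, so the output gap is -2.9 × 3.4 = -9.86%.
Actual GDP = 21037 × (1 - 9.86/100) = 21037 × 0.9014 ≈ 18963 billion.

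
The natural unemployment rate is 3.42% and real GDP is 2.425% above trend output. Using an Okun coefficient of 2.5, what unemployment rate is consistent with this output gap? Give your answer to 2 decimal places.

From Okun's law, u - u* = -(output gap)/β = -(2.425)/2.5 = -0.97 points.
So u = 3.42 - 0.97 = 2.45%.

2.45%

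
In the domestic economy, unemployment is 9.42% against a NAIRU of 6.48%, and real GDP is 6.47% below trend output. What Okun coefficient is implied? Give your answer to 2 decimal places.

Okun's law: output gap = -β × (u - u*).
-6.47 = -β × (9.42 - 6.48) = -β × 2.94, so β = 6.47/2.94 = 2.20.

β ≈ 2.20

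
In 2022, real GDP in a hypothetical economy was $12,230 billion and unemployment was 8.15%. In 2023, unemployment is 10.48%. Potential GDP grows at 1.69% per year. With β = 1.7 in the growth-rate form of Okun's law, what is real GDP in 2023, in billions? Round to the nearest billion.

Δu = 10.48 - 8.15 = 2.33 points.
Okun's law (growth form): g_Y = g_Y* - β × Δu = 1.69 - 1.7 × (2.33) = 1.69 - 3.961 = -2.271%.
Real GDP in the next year = 12230 × (1 - 2.271/100) = 12230 × 0.97729 ≈ 11952 billion.

$11,952 billion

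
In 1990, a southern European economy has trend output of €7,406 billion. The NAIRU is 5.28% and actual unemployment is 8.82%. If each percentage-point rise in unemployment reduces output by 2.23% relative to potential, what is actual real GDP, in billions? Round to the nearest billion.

Unemployment gap = 8.82 - 5.28 = 3.54 points, so the output gap is -2.23 × 3.54 = -7.8942%.
Actual GDP = 7406 × (1 - 7.8942/100) = 7406 × 0.921058 ≈ 6821 billion.

€6,821 billion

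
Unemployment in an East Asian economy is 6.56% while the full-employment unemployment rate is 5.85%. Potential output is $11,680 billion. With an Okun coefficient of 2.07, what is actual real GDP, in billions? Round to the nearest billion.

Unemployment gap = 6.56 - 5.85 = 0.71 points, so the output gap is -2.07 × 0.71 = -1.4697%.
Actual GDP = 11680 × (1 - 1.4697/100) = 11680 × 0.985303 ≈ 11508 billion.

$11,508 billion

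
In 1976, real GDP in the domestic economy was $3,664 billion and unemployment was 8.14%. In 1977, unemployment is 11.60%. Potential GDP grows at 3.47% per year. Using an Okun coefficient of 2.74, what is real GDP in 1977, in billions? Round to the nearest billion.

Δu = 11.6 - 8.14 = 3.46 points.
Okun's law (growth form): g_Y = g_Y* - β × Δu = 3.47 - 2.74 × (3.46) = 3.47 - 9.4804 = -6.0104%.
Real GDP in the next year = 3664 × (1 - 6.0104/100) = 3664 × 0.939896 ≈ 3444 billion.

$3,444 billion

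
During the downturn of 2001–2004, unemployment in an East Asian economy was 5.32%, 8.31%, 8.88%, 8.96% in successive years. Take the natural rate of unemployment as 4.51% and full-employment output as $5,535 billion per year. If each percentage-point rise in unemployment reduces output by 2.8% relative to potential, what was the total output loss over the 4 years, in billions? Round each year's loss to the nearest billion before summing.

Year 2001: gap = -2.8 × (5.32 - 4.51) = -2.268%, loss ≈ 5535 × 2.268/100 ≈ 126.
Year 2002: gap = -2.8 × (8.31 - 4.51) = -10.64%, loss ≈ 5535 × 10.64/100 ≈ 589.
Year 2003: gap = -2.8 × (8.88 - 4.51) = -12.236%, loss ≈ 5535 × 12.236/100 ≈ 677.
Year 2004: gap = -2.8 × (8.96 - 4.51) = -12.46%, loss ≈ 5535 × 12.46/100 ≈ 690.
Total lost output = 126 + 589 + 677 + 690 = 2082 billion.

$2,082 billion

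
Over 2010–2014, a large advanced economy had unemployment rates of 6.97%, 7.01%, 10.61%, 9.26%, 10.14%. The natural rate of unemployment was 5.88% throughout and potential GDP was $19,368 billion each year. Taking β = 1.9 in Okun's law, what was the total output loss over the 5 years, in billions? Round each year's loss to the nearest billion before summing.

$5,370 billion

Year 2010: gap = -1.9 × (6.97 - 5.88) = -2.071%, loss ≈ 19368 × 2.071/100 ≈ 401.
Year 2011: gap = -1.9 × (7.01 - 5.88) = -2.147%, loss ≈ 19368 × 2.147/100 ≈ 416.
Year 2012: gap = -1.9 × (10.61 - 5.88) = -8.987%, loss ≈ 19368 × 8.987/100 ≈ 1741.
Year 2013: gap = -1.9 × (9.26 - 5.88) = -6.422%, loss ≈ 19368 × 6.422/100 ≈ 1244.
Year 2014: gap = -1.9 × (10.14 - 5.88) = -8.094%, loss ≈ 19368 × 8.094/100 ≈ 1568.
Total lost output = 401 + 416 + 1741 + 1244 + 1568 = 5370 billion.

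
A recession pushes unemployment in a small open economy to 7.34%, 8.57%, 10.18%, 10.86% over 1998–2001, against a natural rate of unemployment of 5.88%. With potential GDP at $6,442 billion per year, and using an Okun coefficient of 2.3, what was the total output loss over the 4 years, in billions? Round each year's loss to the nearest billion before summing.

Year 1998: gap = -2.3 × (7.34 - 5.88) = -3.358%, loss ≈ 6442 × 3.358/100 ≈ 216.
Year 1999: gap = -2.3 × (8.57 - 5.88) = -6.187%, loss ≈ 6442 × 6.187/100 ≈ 399.
Year 2000: gap = -2.3 × (10.18 - 5.88) = -9.89%, loss ≈ 6442 × 9.89/100 ≈ 637.
Year 2001: gap = -2.3 × (10.86 - 5.88) = -11.454%, loss ≈ 6442 × 11.454/100 ≈ 738.
Total lost output = 216 + 399 + 637 + 738 = 1990 billion.

$1,990 billion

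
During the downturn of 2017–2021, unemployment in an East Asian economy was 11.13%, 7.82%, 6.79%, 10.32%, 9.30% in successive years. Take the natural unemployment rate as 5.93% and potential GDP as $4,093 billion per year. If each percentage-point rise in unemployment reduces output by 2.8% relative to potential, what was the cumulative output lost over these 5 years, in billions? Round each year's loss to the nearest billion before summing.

$1,801 billion

Year 2017: gap = -2.8 × (11.13 - 5.93) = -14.56%, loss ≈ 4093 × 14.56/100 ≈ 596.
Year 2018: gap = -2.8 × (7.82 - 5.93) = -5.292%, loss ≈ 4093 × 5.292/100 ≈ 217.
Year 2019: gap = -2.8 × (6.79 - 5.93) = -2.408%, loss ≈ 4093 × 2.408/100 ≈ 99.
Year 2020: gap = -2.8 × (10.32 - 5.93) = -12.292%, loss ≈ 4093 × 12.292/100 ≈ 503.
Year 2021: gap = -2.8 × (9.3 - 5.93) = -9.436%, loss ≈ 4093 × 9.436/100 ≈ 386.
Total lost output = 596 + 217 + 99 + 503 + 386 = 1801 billion.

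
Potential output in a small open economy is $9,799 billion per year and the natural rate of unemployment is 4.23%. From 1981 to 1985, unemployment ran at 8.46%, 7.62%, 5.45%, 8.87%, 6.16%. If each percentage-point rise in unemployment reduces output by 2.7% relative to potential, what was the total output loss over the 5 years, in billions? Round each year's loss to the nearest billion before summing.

Year 1981: gap = -2.7 × (8.46 - 4.23) = -11.421%, loss ≈ 9799 × 11.421/100 ≈ 1119.
Year 1982: gap = -2.7 × (7.62 - 4.23) = -9.153%, loss ≈ 9799 × 9.153/100 ≈ 897.
Year 1983: gap = -2.7 × (5.45 - 4.23) = -3.294%, loss ≈ 9799 × 3.294/100 ≈ 323.
Year 1984: gap = -2.7 × (8.87 - 4.23) = -12.528%, loss ≈ 9799 × 12.528/100 ≈ 1228.
Year 1985: gap = -2.7 × (6.16 - 4.23) = -5.211%, loss ≈ 9799 × 5.211/100 ≈ 511.
Total lost output = 1119 + 897 + 323 + 1228 + 511 = 4078 billion.

$4,078 billion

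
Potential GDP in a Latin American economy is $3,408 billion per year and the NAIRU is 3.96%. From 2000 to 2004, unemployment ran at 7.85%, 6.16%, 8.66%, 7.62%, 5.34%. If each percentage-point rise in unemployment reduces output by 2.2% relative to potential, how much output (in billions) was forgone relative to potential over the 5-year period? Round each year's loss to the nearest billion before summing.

$1,186 billion

Year 2000: gap = -2.2 × (7.85 - 3.96) = -8.558%, loss ≈ 3408 × 8.558/100 ≈ 292.
Year 2001: gap = -2.2 × (6.16 - 3.96) = -4.84%, loss ≈ 3408 × 4.84/100 ≈ 165.
Year 2002: gap = -2.2 × (8.66 - 3.96) = -10.34%, loss ≈ 3408 × 10.34/100 ≈ 352.
Year 2003: gap = -2.2 × (7.62 - 3.96) = -8.052%, loss ≈ 3408 × 8.052/100 ≈ 274.
Year 2004: gap = -2.2 × (5.34 - 3.96) = -3.036%, loss ≈ 3408 × 3.036/100 ≈ 103.
Total lost output = 292 + 165 + 352 + 274 + 103 = 1186 billion.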